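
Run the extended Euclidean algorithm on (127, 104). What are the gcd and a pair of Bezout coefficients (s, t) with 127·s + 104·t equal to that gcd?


Euclidean algorithm on (127, 104) — divide until remainder is 0:
  127 = 1 · 104 + 23
  104 = 4 · 23 + 12
  23 = 1 · 12 + 11
  12 = 1 · 11 + 1
  11 = 11 · 1 + 0
gcd(127, 104) = 1.
Track Bezout coefficients alongside the remainders: start with r₀ = 127 = a·1 + b·0 (s = 1, t = 0) and r₁ = 104 = a·0 + b·1 (s = 0, t = 1); each new remainder r_{k+1} = r_{k-1} − q_k·r_k inherits s_{k+1} = s_{k-1} − q_k·s_k, t_{k+1} = t_{k-1} − q_k·t_k, so r_k = a·s_k + b·t_k at every step:
  q = 1: r = 23, s = 1 − 1·0 = 1, t = 0 − 1·1 = -1  (check: 127·1 + 104·(-1) = 23)
  q = 4: r = 12, s = 0 − 4·1 = -4, t = 1 − 4·(-1) = 5  (check: 127·(-4) + 104·5 = 12)
  q = 1: r = 11, s = 1 − 1·(-4) = 5, t = -1 − 1·5 = -6  (check: 127·5 + 104·(-6) = 11)
  q = 1: r = 1, s = -4 − 1·5 = -9, t = 5 − 1·(-6) = 11  (check: 127·(-9) + 104·11 = 1)
The row with r = 1 (the gcd) gives the Bezout coefficients s = -9, t = 11.
Result: 127 · (-9) + 104 · (11) = 1.

gcd(127, 104) = 1; s = -9, t = 11 (check: 127·(-9) + 104·11 = 1).


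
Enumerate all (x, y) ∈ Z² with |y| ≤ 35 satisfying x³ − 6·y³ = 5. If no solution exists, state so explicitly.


The equation is x³ - 6y³ = 5. For fixed y, x³ = 6·y³ + 5, so a solution requires the RHS to be a perfect cube.
Strategy: iterate y from -35 to 35, compute RHS = 6·y³ + 5, and check whether it is a (positive or negative) perfect cube.
Check small values of y:
  y = 0: RHS = 5 is not a perfect cube.
  y = 1: RHS = 11 is not a perfect cube.
  y = -1: RHS = -1 = (-1)³ ⇒ x = -1 works.
  y = 2: RHS = 53 is not a perfect cube.
  y = -2: RHS = -43 is not a perfect cube.
  y = 3: RHS = 167 is not a perfect cube.
  y = -3: RHS = -157 is not a perfect cube.
Continuing the search up to |y| = 35 finds no further solutions beyond those listed.
Collected solutions: (-1, -1).

Solutions (with |y| ≤ 35): (-1, -1).


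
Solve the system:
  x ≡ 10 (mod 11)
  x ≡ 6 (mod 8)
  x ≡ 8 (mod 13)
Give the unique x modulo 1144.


Moduli 11, 8, 13 are pairwise coprime; by CRT there is a unique solution modulo M = 11 · 8 · 13 = 1144.
Solve pairwise, accumulating the modulus:
  Start with x ≡ 10 (mod 11).
  Combine with x ≡ 6 (mod 8): since gcd(11, 8) = 1, we get a unique residue mod 88.
    Write x = 10 + 11·t and substitute into x ≡ 6 (mod 8): 11·t ≡ 6 − 10 = -4 (mod 8).
    Reduce coefficients mod 8: 3·t ≡ 4 (mod 8).
    The inverse of 3 mod 8 is 3 (since 3·3 = 9 = 1·8 + 1), so t ≡ 3·4 = 12 ≡ 4 (mod 8).
    Then x = 10 + 11·4 = 54, valid modulo lcm(11, 8) = 88: x ≡ 54 (mod 88).
  Combine with x ≡ 8 (mod 13): since gcd(88, 13) = 1, we get a unique residue mod 1144.
    Write x = 54 + 88·t and substitute into x ≡ 8 (mod 13): 88·t ≡ 8 − 54 = -46 (mod 13).
    Reduce coefficients mod 13: 10·t ≡ 6 (mod 13).
    The inverse of 10 mod 13 is 4 (since 10·4 = 40 = 3·13 + 1), so t ≡ 4·6 = 24 ≡ 11 (mod 13).
    Then x = 54 + 88·11 = 1022, valid modulo lcm(88, 13) = 1144: x ≡ 1022 (mod 1144).
Verify: 1022 mod 11 = 10 ✓, 1022 mod 8 = 6 ✓, 1022 mod 13 = 8 ✓.

x ≡ 1022 (mod 1144).


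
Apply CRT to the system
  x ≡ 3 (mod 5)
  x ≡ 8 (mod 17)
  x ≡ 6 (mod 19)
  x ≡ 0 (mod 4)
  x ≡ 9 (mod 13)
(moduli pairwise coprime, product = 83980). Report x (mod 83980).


Product of moduli M = 5 · 17 · 19 · 4 · 13 = 83980.
Merge one congruence at a time:
  Start: x ≡ 3 (mod 5).
  Combine with x ≡ 8 (mod 17); new modulus lcm = 85.
    Write x = 3 + 5·t and substitute into x ≡ 8 (mod 17): 5·t ≡ 8 − 3 = 5 (mod 17).
    The inverse of 5 mod 17 is 7 (since 5·7 = 35 = 2·17 + 1), so t ≡ 7·5 = 35 ≡ 1 (mod 17).
    Then x = 3 + 5·1 = 8, valid modulo lcm(5, 17) = 85: x ≡ 8 (mod 85).
  Combine with x ≡ 6 (mod 19); new modulus lcm = 1615.
    Write x = 8 + 85·t and substitute into x ≡ 6 (mod 19): 85·t ≡ 6 − 8 = -2 (mod 19).
    Reduce coefficients mod 19: 9·t ≡ 17 (mod 19).
    The inverse of 9 mod 19 is 17 (since 9·17 = 153 = 8·19 + 1), so t ≡ 17·17 = 289 ≡ 4 (mod 19).
    Then x = 8 + 85·4 = 348, valid modulo lcm(85, 19) = 1615: x ≡ 348 (mod 1615).
  Combine with x ≡ 0 (mod 4); new modulus lcm = 6460.
    Write x = 348 + 1615·t and substitute into x ≡ 0 (mod 4): 1615·t ≡ 0 − 348 = -348 (mod 4).
    Reduce coefficients mod 4: 3·t ≡ 0 (mod 4).
    The inverse of 3 mod 4 is 3 (since 3·3 = 9 = 2·4 + 1), so t ≡ 3·0 = 0 ≡ 0 (mod 4).
    Then x = 348 + 1615·0 = 348, valid modulo lcm(1615, 4) = 6460: x ≡ 348 (mod 6460).
  Combine with x ≡ 9 (mod 13); new modulus lcm = 83980.
    Write x = 348 + 6460·t and substitute into x ≡ 9 (mod 13): 6460·t ≡ 9 − 348 = -339 (mod 13).
    Reduce coefficients mod 13: 12·t ≡ 12 (mod 13).
    The inverse of 12 mod 13 is 12 (since 12·12 = 144 = 11·13 + 1), so t ≡ 12·12 = 144 ≡ 1 (mod 13).
    Then x = 348 + 6460·1 = 6808, valid modulo lcm(6460, 13) = 83980: x ≡ 6808 (mod 83980).
Verify against each original: 6808 mod 5 = 3, 6808 mod 17 = 8, 6808 mod 19 = 6, 6808 mod 4 = 0, 6808 mod 13 = 9.

x ≡ 6808 (mod 83980).


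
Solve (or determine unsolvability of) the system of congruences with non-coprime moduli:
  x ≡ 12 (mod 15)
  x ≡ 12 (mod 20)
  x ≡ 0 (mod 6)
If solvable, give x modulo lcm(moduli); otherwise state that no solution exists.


Moduli 15, 20, 6 are not pairwise coprime, so CRT works modulo lcm(m_i) when all pairwise compatibility conditions hold.
Pairwise compatibility: gcd(m_i, m_j) must divide a_i - a_j for every pair.
Merge one congruence at a time:
  Start: x ≡ 12 (mod 15).
  Combine with x ≡ 12 (mod 20): gcd(15, 20) = 5; 12 - 12 = 0, which IS divisible by 5, so compatible.
    Write x = 12 + 15·t and substitute into x ≡ 12 (mod 20): 15·t ≡ 12 − 12 = 0 (mod 20).
    Divide the congruence (and modulus) by g = 5: 3·t ≡ 0 (mod 4).
    The inverse of 3 mod 4 is 3 (since 3·3 = 9 = 2·4 + 1), so t ≡ 3·0 = 0 ≡ 0 (mod 4).
    Then x = 12 + 15·0 = 12, valid modulo lcm(15, 20) = 60: x ≡ 12 (mod 60).
  Combine with x ≡ 0 (mod 6): gcd(60, 6) = 6; 0 - 12 = -12, which IS divisible by 6, so compatible.
    Write x = 12 + 60·t and substitute into x ≡ 0 (mod 6): 60·t ≡ 0 − 12 = -12 (mod 6).
    Divide the congruence (and modulus) by g = 6: 10·t ≡ -2 (mod 1).
    Modulo 1 every t works; take t = 0.
    Then x = 12 + 60·0 = 12, valid modulo lcm(60, 6) = 60: x ≡ 12 (mod 60).
Verify: 12 mod 15 = 12, 12 mod 20 = 12, 12 mod 6 = 0.

x ≡ 12 (mod 60).


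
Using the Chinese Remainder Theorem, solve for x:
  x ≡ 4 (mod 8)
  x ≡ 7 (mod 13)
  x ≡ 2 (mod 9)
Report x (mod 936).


Moduli 8, 13, 9 are pairwise coprime; by CRT there is a unique solution modulo M = 8 · 13 · 9 = 936.
Solve pairwise, accumulating the modulus:
  Start with x ≡ 4 (mod 8).
  Combine with x ≡ 7 (mod 13): since gcd(8, 13) = 1, we get a unique residue mod 104.
    Write x = 4 + 8·t and substitute into x ≡ 7 (mod 13): 8·t ≡ 7 − 4 = 3 (mod 13).
    The inverse of 8 mod 13 is 5 (since 8·5 = 40 = 3·13 + 1), so t ≡ 5·3 = 15 ≡ 2 (mod 13).
    Then x = 4 + 8·2 = 20, valid modulo lcm(8, 13) = 104: x ≡ 20 (mod 104).
  Combine with x ≡ 2 (mod 9): since gcd(104, 9) = 1, we get a unique residue mod 936.
    Write x = 20 + 104·t and substitute into x ≡ 2 (mod 9): 104·t ≡ 2 − 20 = -18 (mod 9).
    Reduce coefficients mod 9: 5·t ≡ 0 (mod 9).
    The inverse of 5 mod 9 is 2 (since 5·2 = 10 = 1·9 + 1), so t ≡ 2·0 = 0 ≡ 0 (mod 9).
    Then x = 20 + 104·0 = 20, valid modulo lcm(104, 9) = 936: x ≡ 20 (mod 936).
Verify: 20 mod 8 = 4 ✓, 20 mod 13 = 7 ✓, 20 mod 9 = 2 ✓.

x ≡ 20 (mod 936).


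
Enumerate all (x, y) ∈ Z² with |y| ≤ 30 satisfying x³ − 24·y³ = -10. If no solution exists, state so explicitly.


The equation is x³ - 24y³ = -10. For fixed y, x³ = 24·y³ − 10, so a solution requires the RHS to be a perfect cube.
Strategy: iterate y from -30 to 30, compute RHS = 24·y³ − 10, and check whether it is a (positive or negative) perfect cube.
Check small values of y:
  y = 0: RHS = -10 is not a perfect cube.
  y = 1: RHS = 14 is not a perfect cube.
  y = -1: RHS = -34 is not a perfect cube.
  y = 2: RHS = 182 is not a perfect cube.
  y = -2: RHS = -202 is not a perfect cube.
  y = 3: RHS = 638 is not a perfect cube.
  y = -3: RHS = -658 is not a perfect cube.
Continuing the search up to |y| = 30 finds no solutions either.
No (x, y) in the scanned range satisfies the equation.

No integer solutions with |y| ≤ 30.


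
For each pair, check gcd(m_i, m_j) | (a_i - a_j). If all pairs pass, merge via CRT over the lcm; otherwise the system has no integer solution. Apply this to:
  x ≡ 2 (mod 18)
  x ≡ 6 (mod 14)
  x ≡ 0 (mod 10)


Moduli 18, 14, 10 are not pairwise coprime, so CRT works modulo lcm(m_i) when all pairwise compatibility conditions hold.
Pairwise compatibility: gcd(m_i, m_j) must divide a_i - a_j for every pair.
Merge one congruence at a time:
  Start: x ≡ 2 (mod 18).
  Combine with x ≡ 6 (mod 14): gcd(18, 14) = 2; 6 - 2 = 4, which IS divisible by 2, so compatible.
    Write x = 2 + 18·t and substitute into x ≡ 6 (mod 14): 18·t ≡ 6 − 2 = 4 (mod 14).
    Divide the congruence (and modulus) by g = 2: 9·t ≡ 2 (mod 7).
    Reduce coefficients mod 7: 2·t ≡ 2 (mod 7).
    The inverse of 2 mod 7 is 4 (since 2·4 = 8 = 1·7 + 1), so t ≡ 4·2 = 8 ≡ 1 (mod 7).
    Then x = 2 + 18·1 = 20, valid modulo lcm(18, 14) = 126: x ≡ 20 (mod 126).
  Combine with x ≡ 0 (mod 10): gcd(126, 10) = 2; 0 - 20 = -20, which IS divisible by 2, so compatible.
    Write x = 20 + 126·t and substitute into x ≡ 0 (mod 10): 126·t ≡ 0 − 20 = -20 (mod 10).
    Divide the congruence (and modulus) by g = 2: 63·t ≡ -10 (mod 5).
    Reduce coefficients mod 5: 3·t ≡ 0 (mod 5).
    The inverse of 3 mod 5 is 2 (since 3·2 = 6 = 1·5 + 1), so t ≡ 2·0 = 0 ≡ 0 (mod 5).
    Then x = 20 + 126·0 = 20, valid modulo lcm(126, 10) = 630: x ≡ 20 (mod 630).
Verify: 20 mod 18 = 2, 20 mod 14 = 6, 20 mod 10 = 0.

x ≡ 20 (mod 630).


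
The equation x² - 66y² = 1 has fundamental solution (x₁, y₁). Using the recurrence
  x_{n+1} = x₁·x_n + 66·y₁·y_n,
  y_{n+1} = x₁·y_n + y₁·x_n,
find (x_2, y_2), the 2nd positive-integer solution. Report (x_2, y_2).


Step 1: Find the fundamental solution (x₁, y₁) of x² - 66y² = 1.
  Expand √66 as a continued fraction. a₀ = ⌊√66⌋ = 8; iterate m_{k+1} = d_k·a_k − m_k, d_{k+1} = (66 − m_{k+1}²)/d_k, a_{k+1} = ⌊(a₀ + m_{k+1})/d_{k+1}⌋ (starting m₀ = 0, d₀ = 1), with convergents p_k = a_k·p_{k-1} + p_{k-2}, q_k = a_k·q_{k-1} + q_{k-2} (p₋₁ = 1, q₋₁ = 0):
  k = 0: a₀ = 8; p₀/q₀ = 8/1; p₀² − 66·q₀² = 64 − 66 = -2.
  k = 1: m = 8, d = 2, a = ⌊(8 + 8)/2⌋ = 8; p/q = (8·8 + 1)/(8·1 + 0) = 65/8; p² − 66·q² = 4225 − 4224 = 1.
  The first convergent with p² − 66·q² = 1 gives the fundamental solution (x₁, y₁) = (65, 8).
Step 2: Apply the recurrence (x_{n+1}, y_{n+1}) = (x₁x_n + 66y₁y_n, x₁y_n + y₁x_n) repeatedly.
  From (x_1, y_1) = (65, 8): x_2 = 65·65 + 66·8·8 = 8449; y_2 = 65·8 + 8·65 = 1040.
Step 3: Verify x_2² - 66·y_2² = 71385601 - 71385600 = 1 (should be 1). ✓

(x_1, y_1) = (65, 8); (x_2, y_2) = (8449, 1040).


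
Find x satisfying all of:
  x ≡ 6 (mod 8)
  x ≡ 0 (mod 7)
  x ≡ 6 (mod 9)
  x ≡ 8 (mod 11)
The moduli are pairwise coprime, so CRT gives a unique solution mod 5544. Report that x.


Product of moduli M = 8 · 7 · 9 · 11 = 5544.
Merge one congruence at a time:
  Start: x ≡ 6 (mod 8).
  Combine with x ≡ 0 (mod 7); new modulus lcm = 56.
    Write x = 6 + 8·t and substitute into x ≡ 0 (mod 7): 8·t ≡ 0 − 6 = -6 (mod 7).
    Reduce coefficients mod 7: 1·t ≡ 1 (mod 7).
    So t ≡ 1 (mod 7).
    Then x = 6 + 8·1 = 14, valid modulo lcm(8, 7) = 56: x ≡ 14 (mod 56).
  Combine with x ≡ 6 (mod 9); new modulus lcm = 504.
    Write x = 14 + 56·t and substitute into x ≡ 6 (mod 9): 56·t ≡ 6 − 14 = -8 (mod 9).
    Reduce coefficients mod 9: 2·t ≡ 1 (mod 9).
    The inverse of 2 mod 9 is 5 (since 2·5 = 10 = 1·9 + 1), so t ≡ 5·1 = 5 ≡ 5 (mod 9).
    Then x = 14 + 56·5 = 294, valid modulo lcm(56, 9) = 504: x ≡ 294 (mod 504).
  Combine with x ≡ 8 (mod 11); new modulus lcm = 5544.
    Write x = 294 + 504·t and substitute into x ≡ 8 (mod 11): 504·t ≡ 8 − 294 = -286 (mod 11).
    Reduce coefficients mod 11: 9·t ≡ 0 (mod 11).
    The inverse of 9 mod 11 is 5 (since 9·5 = 45 = 4·11 + 1), so t ≡ 5·0 = 0 ≡ 0 (mod 11).
    Then x = 294 + 504·0 = 294, valid modulo lcm(504, 11) = 5544: x ≡ 294 (mod 5544).
Verify against each original: 294 mod 8 = 6, 294 mod 7 = 0, 294 mod 9 = 6, 294 mod 11 = 8.

x ≡ 294 (mod 5544).


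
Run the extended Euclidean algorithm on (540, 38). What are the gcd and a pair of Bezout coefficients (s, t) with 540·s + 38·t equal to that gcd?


Euclidean algorithm on (540, 38) — divide until remainder is 0:
  540 = 14 · 38 + 8
  38 = 4 · 8 + 6
  8 = 1 · 6 + 2
  6 = 3 · 2 + 0
gcd(540, 38) = 2.
Track Bezout coefficients alongside the remainders: start with r₀ = 540 = a·1 + b·0 (s = 1, t = 0) and r₁ = 38 = a·0 + b·1 (s = 0, t = 1); each new remainder r_{k+1} = r_{k-1} − q_k·r_k inherits s_{k+1} = s_{k-1} − q_k·s_k, t_{k+1} = t_{k-1} − q_k·t_k, so r_k = a·s_k + b·t_k at every step:
  q = 14: r = 8, s = 1 − 14·0 = 1, t = 0 − 14·1 = -14  (check: 540·1 + 38·(-14) = 8)
  q = 4: r = 6, s = 0 − 4·1 = -4, t = 1 − 4·(-14) = 57  (check: 540·(-4) + 38·57 = 6)
  q = 1: r = 2, s = 1 − 1·(-4) = 5, t = -14 − 1·57 = -71  (check: 540·5 + 38·(-71) = 2)
The row with r = 2 (the gcd) gives the Bezout coefficients s = 5, t = -71.
Result: 540 · (5) + 38 · (-71) = 2.

gcd(540, 38) = 2; s = 5, t = -71 (check: 540·5 + 38·(-71) = 2).


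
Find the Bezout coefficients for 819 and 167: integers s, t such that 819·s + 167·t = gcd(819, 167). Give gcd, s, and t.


Euclidean algorithm on (819, 167) — divide until remainder is 0:
  819 = 4 · 167 + 151
  167 = 1 · 151 + 16
  151 = 9 · 16 + 7
  16 = 2 · 7 + 2
  7 = 3 · 2 + 1
  2 = 2 · 1 + 0
gcd(819, 167) = 1.
Track Bezout coefficients alongside the remainders: start with r₀ = 819 = a·1 + b·0 (s = 1, t = 0) and r₁ = 167 = a·0 + b·1 (s = 0, t = 1); each new remainder r_{k+1} = r_{k-1} − q_k·r_k inherits s_{k+1} = s_{k-1} − q_k·s_k, t_{k+1} = t_{k-1} − q_k·t_k, so r_k = a·s_k + b·t_k at every step:
  q = 4: r = 151, s = 1 − 4·0 = 1, t = 0 − 4·1 = -4  (check: 819·1 + 167·(-4) = 151)
  q = 1: r = 16, s = 0 − 1·1 = -1, t = 1 − 1·(-4) = 5  (check: 819·(-1) + 167·5 = 16)
  q = 9: r = 7, s = 1 − 9·(-1) = 10, t = -4 − 9·5 = -49  (check: 819·10 + 167·(-49) = 7)
  q = 2: r = 2, s = -1 − 2·10 = -21, t = 5 − 2·(-49) = 103  (check: 819·(-21) + 167·103 = 2)
  q = 3: r = 1, s = 10 − 3·(-21) = 73, t = -49 − 3·103 = -358  (check: 819·73 + 167·(-358) = 1)
The row with r = 1 (the gcd) gives the Bezout coefficients s = 73, t = -358.
Result: 819 · (73) + 167 · (-358) = 1.

gcd(819, 167) = 1; s = 73, t = -358 (check: 819·73 + 167·(-358) = 1).


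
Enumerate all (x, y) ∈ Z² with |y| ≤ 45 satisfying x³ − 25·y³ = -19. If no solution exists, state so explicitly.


The equation is x³ - 25y³ = -19. For fixed y, x³ = 25·y³ − 19, so a solution requires the RHS to be a perfect cube.
Strategy: iterate y from -45 to 45, compute RHS = 25·y³ − 19, and check whether it is a (positive or negative) perfect cube.
Check small values of y:
  y = 0: RHS = -19 is not a perfect cube.
  y = 1: RHS = 6 is not a perfect cube.
  y = -1: RHS = -44 is not a perfect cube.
  y = 2: RHS = 181 is not a perfect cube.
  y = -2: RHS = -219 is not a perfect cube.
  y = 3: RHS = 656 is not a perfect cube.
  y = -3: RHS = -694 is not a perfect cube.
Continuing the search up to |y| = 45 finds no solutions either.
No (x, y) in the scanned range satisfies the equation.

No integer solutions with |y| ≤ 45.


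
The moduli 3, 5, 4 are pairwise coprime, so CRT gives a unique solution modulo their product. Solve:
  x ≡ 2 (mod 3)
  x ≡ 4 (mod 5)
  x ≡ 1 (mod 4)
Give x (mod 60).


Moduli 3, 5, 4 are pairwise coprime; by CRT there is a unique solution modulo M = 3 · 5 · 4 = 60.
Solve pairwise, accumulating the modulus:
  Start with x ≡ 2 (mod 3).
  Combine with x ≡ 4 (mod 5): since gcd(3, 5) = 1, we get a unique residue mod 15.
    Write x = 2 + 3·t and substitute into x ≡ 4 (mod 5): 3·t ≡ 4 − 2 = 2 (mod 5).
    The inverse of 3 mod 5 is 2 (since 3·2 = 6 = 1·5 + 1), so t ≡ 2·2 = 4 ≡ 4 (mod 5).
    Then x = 2 + 3·4 = 14, valid modulo lcm(3, 5) = 15: x ≡ 14 (mod 15).
  Combine with x ≡ 1 (mod 4): since gcd(15, 4) = 1, we get a unique residue mod 60.
    Write x = 14 + 15·t and substitute into x ≡ 1 (mod 4): 15·t ≡ 1 − 14 = -13 (mod 4).
    Reduce coefficients mod 4: 3·t ≡ 3 (mod 4).
    The inverse of 3 mod 4 is 3 (since 3·3 = 9 = 2·4 + 1), so t ≡ 3·3 = 9 ≡ 1 (mod 4).
    Then x = 14 + 15·1 = 29, valid modulo lcm(15, 4) = 60: x ≡ 29 (mod 60).
Verify: 29 mod 3 = 2 ✓, 29 mod 5 = 4 ✓, 29 mod 4 = 1 ✓.

x ≡ 29 (mod 60).


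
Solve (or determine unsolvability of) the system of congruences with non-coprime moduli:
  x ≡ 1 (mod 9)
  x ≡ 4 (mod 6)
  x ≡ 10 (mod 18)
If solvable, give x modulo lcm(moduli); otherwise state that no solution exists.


Moduli 9, 6, 18 are not pairwise coprime, so CRT works modulo lcm(m_i) when all pairwise compatibility conditions hold.
Pairwise compatibility: gcd(m_i, m_j) must divide a_i - a_j for every pair.
Merge one congruence at a time:
  Start: x ≡ 1 (mod 9).
  Combine with x ≡ 4 (mod 6): gcd(9, 6) = 3; 4 - 1 = 3, which IS divisible by 3, so compatible.
    Write x = 1 + 9·t and substitute into x ≡ 4 (mod 6): 9·t ≡ 4 − 1 = 3 (mod 6).
    Divide the congruence (and modulus) by g = 3: 3·t ≡ 1 (mod 2).
    Reduce coefficients mod 2: 1·t ≡ 1 (mod 2).
    So t ≡ 1 (mod 2).
    Then x = 1 + 9·1 = 10, valid modulo lcm(9, 6) = 18: x ≡ 10 (mod 18).
  Combine with x ≡ 10 (mod 18): gcd(18, 18) = 18; 10 - 10 = 0, which IS divisible by 18, so compatible.
    Write x = 10 + 18·t and substitute into x ≡ 10 (mod 18): 18·t ≡ 10 − 10 = 0 (mod 18).
    Divide the congruence (and modulus) by g = 18: 1·t ≡ 0 (mod 1).
    Modulo 1 every t works; take t = 0.
    Then x = 10 + 18·0 = 10, valid modulo lcm(18, 18) = 18: x ≡ 10 (mod 18).
Verify: 10 mod 9 = 1, 10 mod 6 = 4, 10 mod 18 = 10.

x ≡ 10 (mod 18).


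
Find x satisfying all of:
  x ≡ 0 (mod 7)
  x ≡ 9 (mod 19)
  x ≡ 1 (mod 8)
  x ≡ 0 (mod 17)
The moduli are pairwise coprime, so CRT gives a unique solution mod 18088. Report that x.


Product of moduli M = 7 · 19 · 8 · 17 = 18088.
Merge one congruence at a time:
  Start: x ≡ 0 (mod 7).
  Combine with x ≡ 9 (mod 19); new modulus lcm = 133.
    Write x = 0 + 7·t and substitute into x ≡ 9 (mod 19): 7·t ≡ 9 − 0 = 9 (mod 19).
    The inverse of 7 mod 19 is 11 (since 7·11 = 77 = 4·19 + 1), so t ≡ 11·9 = 99 ≡ 4 (mod 19).
    Then x = 0 + 7·4 = 28, valid modulo lcm(7, 19) = 133: x ≡ 28 (mod 133).
  Combine with x ≡ 1 (mod 8); new modulus lcm = 1064.
    Write x = 28 + 133·t and substitute into x ≡ 1 (mod 8): 133·t ≡ 1 − 28 = -27 (mod 8).
    Reduce coefficients mod 8: 5·t ≡ 5 (mod 8).
    The inverse of 5 mod 8 is 5 (since 5·5 = 25 = 3·8 + 1), so t ≡ 5·5 = 25 ≡ 1 (mod 8).
    Then x = 28 + 133·1 = 161, valid modulo lcm(133, 8) = 1064: x ≡ 161 (mod 1064).
  Combine with x ≡ 0 (mod 17); new modulus lcm = 18088.
    Write x = 161 + 1064·t and substitute into x ≡ 0 (mod 17): 1064·t ≡ 0 − 161 = -161 (mod 17).
    Reduce coefficients mod 17: 10·t ≡ 9 (mod 17).
    The inverse of 10 mod 17 is 12 (since 10·12 = 120 = 7·17 + 1), so t ≡ 12·9 = 108 ≡ 6 (mod 17).
    Then x = 161 + 1064·6 = 6545, valid modulo lcm(1064, 17) = 18088: x ≡ 6545 (mod 18088).
Verify against each original: 6545 mod 7 = 0, 6545 mod 19 = 9, 6545 mod 8 = 1, 6545 mod 17 = 0.

x ≡ 6545 (mod 18088).


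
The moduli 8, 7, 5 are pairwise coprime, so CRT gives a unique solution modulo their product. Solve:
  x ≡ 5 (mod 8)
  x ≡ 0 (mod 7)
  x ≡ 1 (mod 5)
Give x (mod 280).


Moduli 8, 7, 5 are pairwise coprime; by CRT there is a unique solution modulo M = 8 · 7 · 5 = 280.
Solve pairwise, accumulating the modulus:
  Start with x ≡ 5 (mod 8).
  Combine with x ≡ 0 (mod 7): since gcd(8, 7) = 1, we get a unique residue mod 56.
    Write x = 5 + 8·t and substitute into x ≡ 0 (mod 7): 8·t ≡ 0 − 5 = -5 (mod 7).
    Reduce coefficients mod 7: 1·t ≡ 2 (mod 7).
    So t ≡ 2 (mod 7).
    Then x = 5 + 8·2 = 21, valid modulo lcm(8, 7) = 56: x ≡ 21 (mod 56).
  Combine with x ≡ 1 (mod 5): since gcd(56, 5) = 1, we get a unique residue mod 280.
    Write x = 21 + 56·t and substitute into x ≡ 1 (mod 5): 56·t ≡ 1 − 21 = -20 (mod 5).
    Reduce coefficients mod 5: 1·t ≡ 0 (mod 5).
    So t ≡ 0 (mod 5).
    Then x = 21 + 56·0 = 21, valid modulo lcm(56, 5) = 280: x ≡ 21 (mod 280).
Verify: 21 mod 8 = 5 ✓, 21 mod 7 = 0 ✓, 21 mod 5 = 1 ✓.

x ≡ 21 (mod 280).


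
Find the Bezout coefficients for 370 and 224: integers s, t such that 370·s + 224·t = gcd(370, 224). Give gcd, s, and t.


Euclidean algorithm on (370, 224) — divide until remainder is 0:
  370 = 1 · 224 + 146
  224 = 1 · 146 + 78
  146 = 1 · 78 + 68
  78 = 1 · 68 + 10
  68 = 6 · 10 + 8
  10 = 1 · 8 + 2
  8 = 4 · 2 + 0
gcd(370, 224) = 2.
Track Bezout coefficients alongside the remainders: start with r₀ = 370 = a·1 + b·0 (s = 1, t = 0) and r₁ = 224 = a·0 + b·1 (s = 0, t = 1); each new remainder r_{k+1} = r_{k-1} − q_k·r_k inherits s_{k+1} = s_{k-1} − q_k·s_k, t_{k+1} = t_{k-1} − q_k·t_k, so r_k = a·s_k + b·t_k at every step:
  q = 1: r = 146, s = 1 − 1·0 = 1, t = 0 − 1·1 = -1  (check: 370·1 + 224·(-1) = 146)
  q = 1: r = 78, s = 0 − 1·1 = -1, t = 1 − 1·(-1) = 2  (check: 370·(-1) + 224·2 = 78)
  q = 1: r = 68, s = 1 − 1·(-1) = 2, t = -1 − 1·2 = -3  (check: 370·2 + 224·(-3) = 68)
  q = 1: r = 10, s = -1 − 1·2 = -3, t = 2 − 1·(-3) = 5  (check: 370·(-3) + 224·5 = 10)
  q = 6: r = 8, s = 2 − 6·(-3) = 20, t = -3 − 6·5 = -33  (check: 370·20 + 224·(-33) = 8)
  q = 1: r = 2, s = -3 − 1·20 = -23, t = 5 − 1·(-33) = 38  (check: 370·(-23) + 224·38 = 2)
The row with r = 2 (the gcd) gives the Bezout coefficients s = -23, t = 38.
Result: 370 · (-23) + 224 · (38) = 2.

gcd(370, 224) = 2; s = -23, t = 38 (check: 370·(-23) + 224·38 = 2).


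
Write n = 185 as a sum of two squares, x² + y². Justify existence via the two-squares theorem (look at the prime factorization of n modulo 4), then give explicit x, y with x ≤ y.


Step 1: Factor n = 185 = 5 · 37.
Step 2: Check the mod-4 condition on each prime factor: 5 ≡ 1 (mod 4), exponent 1; 37 ≡ 1 (mod 4), exponent 1.
All primes ≡ 3 (mod 4) appear to even exponent (or don't appear), so by the two-squares theorem n IS expressible as a sum of two squares.
Step 3: Build a representation. Here n = 5 · 37 is a product of primes ≡ 1 (mod 4). Each prime p ≡ 1 (mod 4) is itself a sum of two squares; find a² by testing p − a² for a perfect square:
  5: 5 − 1² = 4 = 2² ⇒ 5 = 1² + 2².
  37: 37 − 1² = 36 = 6² ⇒ 37 = 1² + 6².
  Combine using the Brahmagupta–Fibonacci identity (a² + b²)(c² + d²) = (ac − bd)² + (ad + bc)² = (ac + bd)² + (ad − bc)²:
  5 · 37 = 185: from (1² + 2²)(1² + 6²), take (1·1 − 2·6, 1·6 + 2·1) = (1 − 12, 6 + 2) = (-11, 8); dropping signs (only squares matter) gives (11, 8); check 11² + 8² = 121 + 64 = 185 ✓.
Step 4: Order so x ≤ y and verify: 8² + 11² = 64 + 121 = 185 = n. ✓

n = 185 = 8² + 11² (one valid representation with x ≤ y).


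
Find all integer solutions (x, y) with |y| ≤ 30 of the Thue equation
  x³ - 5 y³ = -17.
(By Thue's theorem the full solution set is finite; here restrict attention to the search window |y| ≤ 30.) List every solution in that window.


The equation is x³ - 5y³ = -17. For fixed y, x³ = 5·y³ − 17, so a solution requires the RHS to be a perfect cube.
Strategy: iterate y from -30 to 30, compute RHS = 5·y³ − 17, and check whether it is a (positive or negative) perfect cube.
Check small values of y:
  y = 0: RHS = -17 is not a perfect cube.
  y = 1: RHS = -12 is not a perfect cube.
  y = -1: RHS = -22 is not a perfect cube.
  y = 2: RHS = 23 is not a perfect cube.
  y = -2: RHS = -57 is not a perfect cube.
  y = 3: RHS = 118 is not a perfect cube.
  y = -3: RHS = -152 is not a perfect cube.
Continuing the search up to |y| = 30 finds no solutions either.
No (x, y) in the scanned range satisfies the equation.

No integer solutions with |y| ≤ 30.


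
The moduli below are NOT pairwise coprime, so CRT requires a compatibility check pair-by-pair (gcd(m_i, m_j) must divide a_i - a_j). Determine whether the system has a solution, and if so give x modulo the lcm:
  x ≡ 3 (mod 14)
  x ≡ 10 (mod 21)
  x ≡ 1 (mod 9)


Moduli 14, 21, 9 are not pairwise coprime, so CRT works modulo lcm(m_i) when all pairwise compatibility conditions hold.
Pairwise compatibility: gcd(m_i, m_j) must divide a_i - a_j for every pair.
Merge one congruence at a time:
  Start: x ≡ 3 (mod 14).
  Combine with x ≡ 10 (mod 21): gcd(14, 21) = 7; 10 - 3 = 7, which IS divisible by 7, so compatible.
    Write x = 3 + 14·t and substitute into x ≡ 10 (mod 21): 14·t ≡ 10 − 3 = 7 (mod 21).
    Divide the congruence (and modulus) by g = 7: 2·t ≡ 1 (mod 3).
    The inverse of 2 mod 3 is 2 (since 2·2 = 4 = 1·3 + 1), so t ≡ 2·1 = 2 ≡ 2 (mod 3).
    Then x = 3 + 14·2 = 31, valid modulo lcm(14, 21) = 42: x ≡ 31 (mod 42).
  Combine with x ≡ 1 (mod 9): gcd(42, 9) = 3; 1 - 31 = -30, which IS divisible by 3, so compatible.
    Write x = 31 + 42·t and substitute into x ≡ 1 (mod 9): 42·t ≡ 1 − 31 = -30 (mod 9).
    Divide the congruence (and modulus) by g = 3: 14·t ≡ -10 (mod 3).
    Reduce coefficients mod 3: 2·t ≡ 2 (mod 3).
    The inverse of 2 mod 3 is 2 (since 2·2 = 4 = 1·3 + 1), so t ≡ 2·2 = 4 ≡ 1 (mod 3).
    Then x = 31 + 42·1 = 73, valid modulo lcm(42, 9) = 126: x ≡ 73 (mod 126).
Verify: 73 mod 14 = 3, 73 mod 21 = 10, 73 mod 9 = 1.

x ≡ 73 (mod 126).


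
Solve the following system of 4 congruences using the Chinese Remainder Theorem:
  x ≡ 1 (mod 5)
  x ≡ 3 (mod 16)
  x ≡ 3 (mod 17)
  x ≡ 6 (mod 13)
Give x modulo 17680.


Product of moduli M = 5 · 16 · 17 · 13 = 17680.
Merge one congruence at a time:
  Start: x ≡ 1 (mod 5).
  Combine with x ≡ 3 (mod 16); new modulus lcm = 80.
    Write x = 1 + 5·t and substitute into x ≡ 3 (mod 16): 5·t ≡ 3 − 1 = 2 (mod 16).
    The inverse of 5 mod 16 is 13 (since 5·13 = 65 = 4·16 + 1), so t ≡ 13·2 = 26 ≡ 10 (mod 16).
    Then x = 1 + 5·10 = 51, valid modulo lcm(5, 16) = 80: x ≡ 51 (mod 80).
  Combine with x ≡ 3 (mod 17); new modulus lcm = 1360.
    Write x = 51 + 80·t and substitute into x ≡ 3 (mod 17): 80·t ≡ 3 − 51 = -48 (mod 17).
    Reduce coefficients mod 17: 12·t ≡ 3 (mod 17).
    The inverse of 12 mod 17 is 10 (since 12·10 = 120 = 7·17 + 1), so t ≡ 10·3 = 30 ≡ 13 (mod 17).
    Then x = 51 + 80·13 = 1091, valid modulo lcm(80, 17) = 1360: x ≡ 1091 (mod 1360).
  Combine with x ≡ 6 (mod 13); new modulus lcm = 17680.
    Write x = 1091 + 1360·t and substitute into x ≡ 6 (mod 13): 1360·t ≡ 6 − 1091 = -1085 (mod 13).
    Reduce coefficients mod 13: 8·t ≡ 7 (mod 13).
    The inverse of 8 mod 13 is 5 (since 8·5 = 40 = 3·13 + 1), so t ≡ 5·7 = 35 ≡ 9 (mod 13).
    Then x = 1091 + 1360·9 = 13331, valid modulo lcm(1360, 13) = 17680: x ≡ 13331 (mod 17680).
Verify against each original: 13331 mod 5 = 1, 13331 mod 16 = 3, 13331 mod 17 = 3, 13331 mod 13 = 6.

x ≡ 13331 (mod 17680).


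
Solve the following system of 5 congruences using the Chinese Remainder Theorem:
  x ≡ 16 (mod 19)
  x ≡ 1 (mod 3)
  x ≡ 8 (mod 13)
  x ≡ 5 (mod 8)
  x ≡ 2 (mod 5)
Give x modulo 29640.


Product of moduli M = 19 · 3 · 13 · 8 · 5 = 29640.
Merge one congruence at a time:
  Start: x ≡ 16 (mod 19).
  Combine with x ≡ 1 (mod 3); new modulus lcm = 57.
    Write x = 16 + 19·t and substitute into x ≡ 1 (mod 3): 19·t ≡ 1 − 16 = -15 (mod 3).
    Reduce coefficients mod 3: 1·t ≡ 0 (mod 3).
    So t ≡ 0 (mod 3).
    Then x = 16 + 19·0 = 16, valid modulo lcm(19, 3) = 57: x ≡ 16 (mod 57).
  Combine with x ≡ 8 (mod 13); new modulus lcm = 741.
    Write x = 16 + 57·t and substitute into x ≡ 8 (mod 13): 57·t ≡ 8 − 16 = -8 (mod 13).
    Reduce coefficients mod 13: 5·t ≡ 5 (mod 13).
    The inverse of 5 mod 13 is 8 (since 5·8 = 40 = 3·13 + 1), so t ≡ 8·5 = 40 ≡ 1 (mod 13).
    Then x = 16 + 57·1 = 73, valid modulo lcm(57, 13) = 741: x ≡ 73 (mod 741).
  Combine with x ≡ 5 (mod 8); new modulus lcm = 5928.
    Write x = 73 + 741·t and substitute into x ≡ 5 (mod 8): 741·t ≡ 5 − 73 = -68 (mod 8).
    Reduce coefficients mod 8: 5·t ≡ 4 (mod 8).
    The inverse of 5 mod 8 is 5 (since 5·5 = 25 = 3·8 + 1), so t ≡ 5·4 = 20 ≡ 4 (mod 8).
    Then x = 73 + 741·4 = 3037, valid modulo lcm(741, 8) = 5928: x ≡ 3037 (mod 5928).
  Combine with x ≡ 2 (mod 5); new modulus lcm = 29640.
    Write x = 3037 + 5928·t and substitute into x ≡ 2 (mod 5): 5928·t ≡ 2 − 3037 = -3035 (mod 5).
    Reduce coefficients mod 5: 3·t ≡ 0 (mod 5).
    The inverse of 3 mod 5 is 2 (since 3·2 = 6 = 1·5 + 1), so t ≡ 2·0 = 0 ≡ 0 (mod 5).
    Then x = 3037 + 5928·0 = 3037, valid modulo lcm(5928, 5) = 29640: x ≡ 3037 (mod 29640).
Verify against each original: 3037 mod 19 = 16, 3037 mod 3 = 1, 3037 mod 13 = 8, 3037 mod 8 = 5, 3037 mod 5 = 2.

x ≡ 3037 (mod 29640).


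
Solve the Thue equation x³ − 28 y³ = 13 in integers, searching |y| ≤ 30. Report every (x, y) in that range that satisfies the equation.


The equation is x³ - 28y³ = 13. For fixed y, x³ = 28·y³ + 13, so a solution requires the RHS to be a perfect cube.
Strategy: iterate y from -30 to 30, compute RHS = 28·y³ + 13, and check whether it is a (positive or negative) perfect cube.
Check small values of y:
  y = 0: RHS = 13 is not a perfect cube.
  y = 1: RHS = 41 is not a perfect cube.
  y = -1: RHS = -15 is not a perfect cube.
  y = 2: RHS = 237 is not a perfect cube.
  y = -2: RHS = -211 is not a perfect cube.
  y = 3: RHS = 769 is not a perfect cube.
  y = -3: RHS = -743 is not a perfect cube.
Continuing the search up to |y| = 30 finds no solutions either.
No (x, y) in the scanned range satisfies the equation.

No integer solutions with |y| ≤ 30.


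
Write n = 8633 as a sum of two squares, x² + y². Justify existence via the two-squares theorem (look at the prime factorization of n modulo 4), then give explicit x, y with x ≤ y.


Step 1: Factor n = 8633 = 89 · 97.
Step 2: Check the mod-4 condition on each prime factor: 89 ≡ 1 (mod 4), exponent 1; 97 ≡ 1 (mod 4), exponent 1.
All primes ≡ 3 (mod 4) appear to even exponent (or don't appear), so by the two-squares theorem n IS expressible as a sum of two squares.
Step 3: Build a representation. Here n = 89 · 97 is a product of primes ≡ 1 (mod 4). Each prime p ≡ 1 (mod 4) is itself a sum of two squares; find a² by testing p − a² for a perfect square:
  89: 89 − 1² = 88, 89 − 2² = 85, 89 − 3² = 80, 89 − 4² = 73, 89 − 5² = 64 = 8² ⇒ 89 = 5² + 8².
  97: 97 − 1² = 96, 97 − 2² = 93, 97 − 3² = 88, 97 − 4² = 81 = 9² ⇒ 97 = 4² + 9².
  Combine using the Brahmagupta–Fibonacci identity (a² + b²)(c² + d²) = (ac − bd)² + (ad + bc)² = (ac + bd)² + (ad − bc)²:
  89 · 97 = 8633: from (5² + 8²)(4² + 9²), take (5·4 − 8·9, 5·9 + 8·4) = (20 − 72, 45 + 32) = (-52, 77); dropping signs (only squares matter) gives (52, 77); check 52² + 77² = 2704 + 5929 = 8633 ✓.
Step 4: Order so x ≤ y and verify: 52² + 77² = 2704 + 5929 = 8633 = n. ✓

n = 8633 = 52² + 77² (one valid representation with x ≤ y).


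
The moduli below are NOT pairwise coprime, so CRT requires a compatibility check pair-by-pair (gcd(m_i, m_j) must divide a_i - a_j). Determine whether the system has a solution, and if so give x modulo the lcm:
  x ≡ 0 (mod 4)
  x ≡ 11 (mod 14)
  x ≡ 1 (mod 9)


Moduli 4, 14, 9 are not pairwise coprime, so CRT works modulo lcm(m_i) when all pairwise compatibility conditions hold.
Pairwise compatibility: gcd(m_i, m_j) must divide a_i - a_j for every pair.
Merge one congruence at a time:
  Start: x ≡ 0 (mod 4).
  Combine with x ≡ 11 (mod 14): gcd(4, 14) = 2, and 11 - 0 = 11 is NOT divisible by 2.
    ⇒ system is inconsistent (no integer solution).

No solution (the system is inconsistent).


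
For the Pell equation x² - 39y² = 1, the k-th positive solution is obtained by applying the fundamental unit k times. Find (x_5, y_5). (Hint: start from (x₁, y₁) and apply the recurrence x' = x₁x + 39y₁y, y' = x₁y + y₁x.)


Step 1: Find the fundamental solution (x₁, y₁) of x² - 39y² = 1.
  Expand √39 as a continued fraction. a₀ = ⌊√39⌋ = 6; iterate m_{k+1} = d_k·a_k − m_k, d_{k+1} = (39 − m_{k+1}²)/d_k, a_{k+1} = ⌊(a₀ + m_{k+1})/d_{k+1}⌋ (starting m₀ = 0, d₀ = 1), with convergents p_k = a_k·p_{k-1} + p_{k-2}, q_k = a_k·q_{k-1} + q_{k-2} (p₋₁ = 1, q₋₁ = 0):
  k = 0: a₀ = 6; p₀/q₀ = 6/1; p₀² − 39·q₀² = 36 − 39 = -3.
  k = 1: m = 6, d = 3, a = ⌊(6 + 6)/3⌋ = 4; p/q = (4·6 + 1)/(4·1 + 0) = 25/4; p² − 39·q² = 625 − 624 = 1.
  The first convergent with p² − 39·q² = 1 gives the fundamental solution (x₁, y₁) = (25, 4).
Step 2: Apply the recurrence (x_{n+1}, y_{n+1}) = (x₁x_n + 39y₁y_n, x₁y_n + y₁x_n) repeatedly.
  From (x_1, y_1) = (25, 4): x_2 = 25·25 + 39·4·4 = 1249; y_2 = 25·4 + 4·25 = 200.
  From (x_2, y_2) = (1249, 200): x_3 = 25·1249 + 39·4·200 = 62425; y_3 = 25·200 + 4·1249 = 9996.
  From (x_3, y_3) = (62425, 9996): x_4 = 25·62425 + 39·4·9996 = 3120001; y_4 = 25·9996 + 4·62425 = 499600.
  From (x_4, y_4) = (3120001, 499600): x_5 = 25·3120001 + 39·4·499600 = 155937625; y_5 = 25·499600 + 4·3120001 = 24970004.
Step 3: Verify x_5² - 39·y_5² = 24316542890640625 - 24316542890640624 = 1 (should be 1). ✓

(x_1, y_1) = (25, 4); (x_5, y_5) = (155937625, 24970004).


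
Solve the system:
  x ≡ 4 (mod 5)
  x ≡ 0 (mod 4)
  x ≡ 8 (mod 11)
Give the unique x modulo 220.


Moduli 5, 4, 11 are pairwise coprime; by CRT there is a unique solution modulo M = 5 · 4 · 11 = 220.
Solve pairwise, accumulating the modulus:
  Start with x ≡ 4 (mod 5).
  Combine with x ≡ 0 (mod 4): since gcd(5, 4) = 1, we get a unique residue mod 20.
    Write x = 4 + 5·t and substitute into x ≡ 0 (mod 4): 5·t ≡ 0 − 4 = -4 (mod 4).
    Reduce coefficients mod 4: 1·t ≡ 0 (mod 4).
    So t ≡ 0 (mod 4).
    Then x = 4 + 5·0 = 4, valid modulo lcm(5, 4) = 20: x ≡ 4 (mod 20).
  Combine with x ≡ 8 (mod 11): since gcd(20, 11) = 1, we get a unique residue mod 220.
    Write x = 4 + 20·t and substitute into x ≡ 8 (mod 11): 20·t ≡ 8 − 4 = 4 (mod 11).
    Reduce coefficients mod 11: 9·t ≡ 4 (mod 11).
    The inverse of 9 mod 11 is 5 (since 9·5 = 45 = 4·11 + 1), so t ≡ 5·4 = 20 ≡ 9 (mod 11).
    Then x = 4 + 20·9 = 184, valid modulo lcm(20, 11) = 220: x ≡ 184 (mod 220).
Verify: 184 mod 5 = 4 ✓, 184 mod 4 = 0 ✓, 184 mod 11 = 8 ✓.

x ≡ 184 (mod 220).


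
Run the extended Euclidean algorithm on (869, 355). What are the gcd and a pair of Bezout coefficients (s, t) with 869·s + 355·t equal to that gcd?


Euclidean algorithm on (869, 355) — divide until remainder is 0:
  869 = 2 · 355 + 159
  355 = 2 · 159 + 37
  159 = 4 · 37 + 11
  37 = 3 · 11 + 4
  11 = 2 · 4 + 3
  4 = 1 · 3 + 1
  3 = 3 · 1 + 0
gcd(869, 355) = 1.
Track Bezout coefficients alongside the remainders: start with r₀ = 869 = a·1 + b·0 (s = 1, t = 0) and r₁ = 355 = a·0 + b·1 (s = 0, t = 1); each new remainder r_{k+1} = r_{k-1} − q_k·r_k inherits s_{k+1} = s_{k-1} − q_k·s_k, t_{k+1} = t_{k-1} − q_k·t_k, so r_k = a·s_k + b·t_k at every step:
  q = 2: r = 159, s = 1 − 2·0 = 1, t = 0 − 2·1 = -2  (check: 869·1 + 355·(-2) = 159)
  q = 2: r = 37, s = 0 − 2·1 = -2, t = 1 − 2·(-2) = 5  (check: 869·(-2) + 355·5 = 37)
  q = 4: r = 11, s = 1 − 4·(-2) = 9, t = -2 − 4·5 = -22  (check: 869·9 + 355·(-22) = 11)
  q = 3: r = 4, s = -2 − 3·9 = -29, t = 5 − 3·(-22) = 71  (check: 869·(-29) + 355·71 = 4)
  q = 2: r = 3, s = 9 − 2·(-29) = 67, t = -22 − 2·71 = -164  (check: 869·67 + 355·(-164) = 3)
  q = 1: r = 1, s = -29 − 1·67 = -96, t = 71 − 1·(-164) = 235  (check: 869·(-96) + 355·235 = 1)
The row with r = 1 (the gcd) gives the Bezout coefficients s = -96, t = 235.
Result: 869 · (-96) + 355 · (235) = 1.

gcd(869, 355) = 1; s = -96, t = 235 (check: 869·(-96) + 355·235 = 1).


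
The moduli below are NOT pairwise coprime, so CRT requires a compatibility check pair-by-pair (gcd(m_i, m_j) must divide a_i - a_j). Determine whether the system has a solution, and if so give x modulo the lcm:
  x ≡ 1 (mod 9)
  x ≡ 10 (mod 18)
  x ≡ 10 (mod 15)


Moduli 9, 18, 15 are not pairwise coprime, so CRT works modulo lcm(m_i) when all pairwise compatibility conditions hold.
Pairwise compatibility: gcd(m_i, m_j) must divide a_i - a_j for every pair.
Merge one congruence at a time:
  Start: x ≡ 1 (mod 9).
  Combine with x ≡ 10 (mod 18): gcd(9, 18) = 9; 10 - 1 = 9, which IS divisible by 9, so compatible.
    Write x = 1 + 9·t and substitute into x ≡ 10 (mod 18): 9·t ≡ 10 − 1 = 9 (mod 18).
    Divide the congruence (and modulus) by g = 9: 1·t ≡ 1 (mod 2).
    So t ≡ 1 (mod 2).
    Then x = 1 + 9·1 = 10, valid modulo lcm(9, 18) = 18: x ≡ 10 (mod 18).
  Combine with x ≡ 10 (mod 15): gcd(18, 15) = 3; 10 - 10 = 0, which IS divisible by 3, so compatible.
    Write x = 10 + 18·t and substitute into x ≡ 10 (mod 15): 18·t ≡ 10 − 10 = 0 (mod 15).
    Divide the congruence (and modulus) by g = 3: 6·t ≡ 0 (mod 5).
    Reduce coefficients mod 5: 1·t ≡ 0 (mod 5).
    So t ≡ 0 (mod 5).
    Then x = 10 + 18·0 = 10, valid modulo lcm(18, 15) = 90: x ≡ 10 (mod 90).
Verify: 10 mod 9 = 1, 10 mod 18 = 10, 10 mod 15 = 10.

x ≡ 10 (mod 90).


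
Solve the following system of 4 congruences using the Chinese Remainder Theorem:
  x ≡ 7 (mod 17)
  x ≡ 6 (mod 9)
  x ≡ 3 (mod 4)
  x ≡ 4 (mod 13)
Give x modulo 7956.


Product of moduli M = 17 · 9 · 4 · 13 = 7956.
Merge one congruence at a time:
  Start: x ≡ 7 (mod 17).
  Combine with x ≡ 6 (mod 9); new modulus lcm = 153.
    Write x = 7 + 17·t and substitute into x ≡ 6 (mod 9): 17·t ≡ 6 − 7 = -1 (mod 9).
    Reduce coefficients mod 9: 8·t ≡ 8 (mod 9).
    The inverse of 8 mod 9 is 8 (since 8·8 = 64 = 7·9 + 1), so t ≡ 8·8 = 64 ≡ 1 (mod 9).
    Then x = 7 + 17·1 = 24, valid modulo lcm(17, 9) = 153: x ≡ 24 (mod 153).
  Combine with x ≡ 3 (mod 4); new modulus lcm = 612.
    Write x = 24 + 153·t and substitute into x ≡ 3 (mod 4): 153·t ≡ 3 − 24 = -21 (mod 4).
    Reduce coefficients mod 4: 1·t ≡ 3 (mod 4).
    So t ≡ 3 (mod 4).
    Then x = 24 + 153·3 = 483, valid modulo lcm(153, 4) = 612: x ≡ 483 (mod 612).
  Combine with x ≡ 4 (mod 13); new modulus lcm = 7956.
    Write x = 483 + 612·t and substitute into x ≡ 4 (mod 13): 612·t ≡ 4 − 483 = -479 (mod 13).
    Reduce coefficients mod 13: 1·t ≡ 2 (mod 13).
    So t ≡ 2 (mod 13).
    Then x = 483 + 612·2 = 1707, valid modulo lcm(612, 13) = 7956: x ≡ 1707 (mod 7956).
Verify against each original: 1707 mod 17 = 7, 1707 mod 9 = 6, 1707 mod 4 = 3, 1707 mod 13 = 4.

x ≡ 1707 (mod 7956).


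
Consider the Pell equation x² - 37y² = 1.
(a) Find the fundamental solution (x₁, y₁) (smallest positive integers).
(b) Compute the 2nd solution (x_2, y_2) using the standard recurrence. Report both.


Step 1: Find the fundamental solution (x₁, y₁) of x² - 37y² = 1.
  Expand √37 as a continued fraction. a₀ = ⌊√37⌋ = 6; iterate m_{k+1} = d_k·a_k − m_k, d_{k+1} = (37 − m_{k+1}²)/d_k, a_{k+1} = ⌊(a₀ + m_{k+1})/d_{k+1}⌋ (starting m₀ = 0, d₀ = 1), with convergents p_k = a_k·p_{k-1} + p_{k-2}, q_k = a_k·q_{k-1} + q_{k-2} (p₋₁ = 1, q₋₁ = 0):
  k = 0: a₀ = 6; p₀/q₀ = 6/1; p₀² − 37·q₀² = 36 − 37 = -1.
  k = 1: m = 6, d = 1, a = ⌊(6 + 6)/1⌋ = 12; p/q = (12·6 + 1)/(12·1 + 0) = 73/12; p² − 37·q² = 5329 − 5328 = 1.
  The first convergent with p² − 37·q² = 1 gives the fundamental solution (x₁, y₁) = (73, 12).
Step 2: Apply the recurrence (x_{n+1}, y_{n+1}) = (x₁x_n + 37y₁y_n, x₁y_n + y₁x_n) repeatedly.
  From (x_1, y_1) = (73, 12): x_2 = 73·73 + 37·12·12 = 10657; y_2 = 73·12 + 12·73 = 1752.
Step 3: Verify x_2² - 37·y_2² = 113571649 - 113571648 = 1 (should be 1). ✓

(x_1, y_1) = (73, 12); (x_2, y_2) = (10657, 1752).
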